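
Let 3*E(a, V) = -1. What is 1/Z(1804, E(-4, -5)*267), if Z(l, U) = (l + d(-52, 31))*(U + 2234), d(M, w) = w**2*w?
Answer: 1/67771275 ≈ 1.4756e-8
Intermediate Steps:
E(a, V) = -1/3 (E(a, V) = (1/3)*(-1) = -1/3)
d(M, w) = w**3
Z(l, U) = (2234 + U)*(29791 + l) (Z(l, U) = (l + 31**3)*(U + 2234) = (l + 29791)*(2234 + U) = (29791 + l)*(2234 + U) = (2234 + U)*(29791 + l))
1/Z(1804, E(-4, -5)*267) = 1/(66553094 + 2234*1804 + 29791*(-1/3*267) - 1/3*267*1804) = 1/(66553094 + 4030136 + 29791*(-89) - 89*1804) = 1/(66553094 + 4030136 - 2651399 - 160556) = 1/67771275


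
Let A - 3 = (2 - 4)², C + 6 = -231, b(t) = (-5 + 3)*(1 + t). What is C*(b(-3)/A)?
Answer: -948/7 ≈ -135.43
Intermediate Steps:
b(t) = -2 - 2*t (b(t) = -2*(1 + t) = -2 - 2*t)
C = -237 (C = -6 - 231 = -237)
A = 7 (A = 3 + (2 - 4)² = 3 + (-2)² = 3 + 4 = 7)
C*(b(-3)/A) = -237*(-2 - 2*(-3))/7 = -237*(-2 + 6)/7 = -237*4/7 = -948/7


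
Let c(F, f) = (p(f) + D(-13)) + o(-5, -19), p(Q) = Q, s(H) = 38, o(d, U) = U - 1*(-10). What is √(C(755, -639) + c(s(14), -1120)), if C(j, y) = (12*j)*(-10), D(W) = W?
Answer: I*√91742 ≈ 302.89*I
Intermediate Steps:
o(d, U) = 10 + U (o(d, U) = U + 10 = 10 + U)
c(F, f) = -22 + f (c(F, f) = (f - 13) + (10 - 19) = (-13 + f) - 9 = -22 + f)
C(j, y) = -120*j
√(C(755, -639) + c(s(14), -1120)) = √(-120*755 + (-22 - 1120)) = √(-90600 - 1142) = √(-91742) = I*√91742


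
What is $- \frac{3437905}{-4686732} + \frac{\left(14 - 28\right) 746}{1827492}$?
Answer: $\frac{519482971271}{713747103012} \approx 0.72783$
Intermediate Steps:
$- \frac{3437905}{-4686732} + \frac{\left(14 - 28\right) 746}{1827492} = \left(-3437905\right) \left(- \frac{1}{4686732}\right) + \left(-14\right) 746 \cdot \frac{1}{1827492} = \frac{3437905}{4686732} - \frac{2611}{456873} = \frac{519482971271}{713747103012}$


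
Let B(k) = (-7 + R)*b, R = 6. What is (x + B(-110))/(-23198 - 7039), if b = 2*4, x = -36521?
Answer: 36529/30237 ≈ 1.2081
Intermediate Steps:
b = 8
B(k) = -8 (B(k) = (-7 + 6)*8 = -1*8 = -8)
(x + B(-110))/(-23198 - 7039) = (-36521 - 8)/(-23198 - 7039) = -36529/(-30237) = -36529*(-1/30237) = 36529/30237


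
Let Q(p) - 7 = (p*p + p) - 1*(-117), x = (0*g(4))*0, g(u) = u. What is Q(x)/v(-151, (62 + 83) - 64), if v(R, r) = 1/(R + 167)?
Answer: 1984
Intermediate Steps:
v(R, r) = 1/(167 + R)
x = 0 (x = (0*4)*0 = 0*0 = 0)
Q(p) = 124 + p + p**2 (Q(p) = 7 + ((p*p + p) - 1*(-117)) = 7 + ((p**2 + p) + 117) = 7 + ((p + p**2) + 117) = 7 + (117 + p + p**2) = 124 + p + p**2)
Q(x)/v(-151, (62 + 83) - 64) = (124 + 0 + 0**2)/(1/(167 - 151)) = (124 + 0 + 0)/(1/16) = 124/(1/16) = 124*16 = 1984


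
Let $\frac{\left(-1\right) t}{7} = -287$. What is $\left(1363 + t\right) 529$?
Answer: $1783788$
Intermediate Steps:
$t = 2009$ ($t = \left(-7\right) \left(-287\right) = 2009$)
$\left(1363 + t\right) 529 = \left(1363 + 2009\right) 529 = 3372 \cdot 529 = 1783788$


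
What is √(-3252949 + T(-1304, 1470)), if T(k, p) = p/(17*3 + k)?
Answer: I*√104227776499/179 ≈ 1803.6*I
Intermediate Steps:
T(k, p) = p/(51 + k)
√(-3252949 + T(-1304, 1470)) = √(-3252949 + 1470/(51 - 1304)) = √(-3252949 + 1470/(-1253)) = √(-3252949 + 1470*(-1/1253)) = √(-3252949 - 210/179) = √(-582278081/179) = I*√104227776499/179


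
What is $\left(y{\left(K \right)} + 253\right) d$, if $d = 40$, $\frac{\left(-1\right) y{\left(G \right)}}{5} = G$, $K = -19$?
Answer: $13920$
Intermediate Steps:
$y{\left(G \right)} = - 5 G$
$\left(y{\left(K \right)} + 253\right) d = \left(\left(-5\right) \left(-19\right) + 253\right) 40 = \left(95 + 253\right) 40 = 348 \cdot 40 = 13920$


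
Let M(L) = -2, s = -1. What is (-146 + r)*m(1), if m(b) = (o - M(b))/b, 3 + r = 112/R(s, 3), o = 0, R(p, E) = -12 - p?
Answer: -3502/11 ≈ -318.36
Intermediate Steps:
r = -145/11 (r = -3 + 112/(-12 - 1*(-1)) = -3 + 112/(-12 + 1) = -3 + 112/(-11) = -3 + 112*(-1/11) = -3 - 112/11 = -145/11 ≈ -13.182)
m(b) = 2/b (m(b) = (0 - 1*(-2))/b = (0 + 2)/b = 2/b)
(-146 + r)*m(1) = (-146 - 145/11)*(2/1) = -3502/11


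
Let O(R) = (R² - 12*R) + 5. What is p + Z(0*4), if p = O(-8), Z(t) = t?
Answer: 165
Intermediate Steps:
O(R) = 5 + R² - 12*R
p = 165 (p = 5 + (-8)² - 12*(-8) = 5 + 64 + 96 = 165)
p + Z(0*4) = 165 + 0*4 = 165 + 0 = 165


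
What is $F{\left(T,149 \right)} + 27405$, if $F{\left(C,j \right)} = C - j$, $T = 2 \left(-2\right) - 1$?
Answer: $27251$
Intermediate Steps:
$T = -5$ ($T = -4 - 1 = -5$)
$F{\left(T,149 \right)} + 27405 = \left(-5 - 149\right) + 27405 = -154 + 27405 = 27251$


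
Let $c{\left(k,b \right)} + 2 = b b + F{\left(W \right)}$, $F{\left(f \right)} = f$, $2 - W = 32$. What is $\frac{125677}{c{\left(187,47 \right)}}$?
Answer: $\frac{125677}{2177} \approx 57.729$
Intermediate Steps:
$W = -30$ ($W = 2 - 32 = -30$)
$c{\left(k,b \right)} = -32 + b^{2}$ ($c{\left(k,b \right)} = -2 + \left(b b - 30\right) = -2 + \left(b^{2} - 30\right) = -2 + \left(-30 + b^{2}\right) = -32 + b^{2}$)
$\frac{125677}{c{\left(187,47 \right)}} = \frac{125677}{-32 + 47^{2}} = \frac{125677}{-32 + 2209} = \frac{125677}{2177}$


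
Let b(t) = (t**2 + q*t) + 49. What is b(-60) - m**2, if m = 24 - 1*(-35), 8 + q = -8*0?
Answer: 648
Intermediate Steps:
q = -8 (q = -8 - 8*0 = -8 + 0 = -8)
m = 59 (m = 24 + 35 = 59)
b(t) = 49 + t**2 - 8*t (b(t) = (t**2 - 8*t) + 49 = 49 + t**2 - 8*t)
b(-60) - m**2 = (49 + (-60)**2 - 8*(-60)) - 1*59**2 = (49 + 3600 + 480) - 1*3481 = 4129 - 3481 = 648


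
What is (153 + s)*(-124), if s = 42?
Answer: -24180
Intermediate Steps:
(153 + s)*(-124) = (153 + 42)*(-124) = 195*(-124) = -24180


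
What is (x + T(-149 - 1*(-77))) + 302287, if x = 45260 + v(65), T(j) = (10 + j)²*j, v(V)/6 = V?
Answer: 71169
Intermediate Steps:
v(V) = 6*V
T(j) = j*(10 + j)²
x = 45650 (x = 45260 + 6*65 = 45260 + 390 = 45650)
(x + T(-149 - 1*(-77))) + 302287 = (45650 + (-149 - 1*(-77))*(10 + (-149 - 1*(-77)))²) + 302287 = (45650 + (-149 + 77)*(10 + (-149 + 77))²) + 302287 = (45650 - 72*(10 - 72)²) + 302287 = (45650 - 72*(-62)²) + 302287 = (45650 - 72*3844) + 302287 = (45650 - 276768) + 302287 = -231118 + 302287 = 71169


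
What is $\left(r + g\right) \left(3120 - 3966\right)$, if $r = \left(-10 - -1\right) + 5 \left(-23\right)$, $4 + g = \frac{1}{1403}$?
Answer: $\frac{151927218}{1403} \approx 1.0829 \cdot 10^{5}$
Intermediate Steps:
$g = - \frac{5611}{1403}$ ($g = -4 + \frac{1}{1403} = - \frac{5611}{1403} \approx -3.9993$)
$r = -124$ ($r = \left(-10 + 1\right) - 115 = -9 - 115 = -124$)
$\left(r + g\right) \left(3120 - 3966\right) = \left(-124 - \frac{5611}{1403}\right) \left(3120 - 3966\right) = \left(- \frac{179583}{1403}\right) \left(-846\right) = \frac{151927218}{1403}$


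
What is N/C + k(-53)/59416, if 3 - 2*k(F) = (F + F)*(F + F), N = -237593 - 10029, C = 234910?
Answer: -16032080767/13957412560 ≈ -1.1486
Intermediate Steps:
N = -247622
k(F) = 3/2 - 2*F² (k(F) = 3/2 - (F + F)*(F + F)/2 = 3/2 - 2*F*2*F/2 = 3/2 - 2*F²)
N/C + k(-53)/59416 = -247622/234910 + (3/2 - 2*(-53)²)/59416 = -247622*1/234910 + (3/2 - 2*2809)*(1/59416) = -123811/117455 + (3/2 - 5618)*(1/59416) = -123811/117455 - 11233/2*1/59416 = -123811/117455 - 11233/118832 = -16032080767/13957412560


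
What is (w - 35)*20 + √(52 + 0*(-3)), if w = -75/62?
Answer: -22450/31 + 2*√13 ≈ -716.98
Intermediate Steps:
w = -75/62 (w = -75*1/62 = -75/62 ≈ -1.2097)
(w - 35)*20 + √(52 + 0*(-3)) = (-75/62 - 35)*20 + √(52 + 0*(-3)) = -2245/62*20 + √(52 + 0) = -22450/31 + √52 = -22450/31 + 2*√13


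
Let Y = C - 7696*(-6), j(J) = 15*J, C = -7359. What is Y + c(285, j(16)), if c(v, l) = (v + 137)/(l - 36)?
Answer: 3959545/102 ≈ 38819.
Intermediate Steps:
c(v, l) = (137 + v)/(-36 + l)
Y = 38817 (Y = -7359 - 7696*(-6) = -7359 - 1*(-46176) = -7359 + 46176 = 38817)
Y + c(285, j(16)) = 38817 + (137 + 285)/(-36 + 15*16) = 38817 + 422/(-36 + 240) = 38817 + 422/204 = 38817 + (1/204)*422 = 38817 + 211/102 = 3959545/102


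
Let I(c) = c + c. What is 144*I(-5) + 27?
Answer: -1413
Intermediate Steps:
I(c) = 2*c
144*I(-5) + 27 = 144*(2*(-5)) + 27 = 144*(-10) + 27 = -1440 + 27 = -1413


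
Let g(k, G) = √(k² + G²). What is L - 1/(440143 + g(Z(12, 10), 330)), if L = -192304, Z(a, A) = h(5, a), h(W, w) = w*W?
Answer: -37254236234024639/193725747949 + 150*√5/193725747949 ≈ -1.9230e+5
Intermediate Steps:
h(W, w) = W*w
Z(a, A) = 5*a
g(k, G) = √(G² + k²)
L - 1/(440143 + g(Z(12, 10), 330)) = -192304 - 1/(440143 + √(330² + (5*12)²)) = -192304 - 1/(440143 + √(108900 + 60²)) = -192304 - 1/(440143 + √(108900 + 3600)) = -192304 - 1/(440143 + √112500) = -192304 - 1/(440143 + 150*√5)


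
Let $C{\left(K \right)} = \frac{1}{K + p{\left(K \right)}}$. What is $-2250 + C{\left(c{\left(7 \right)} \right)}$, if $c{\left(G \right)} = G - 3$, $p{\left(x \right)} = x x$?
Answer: $- \frac{44999}{20} \approx -2249.9$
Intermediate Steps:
$p{\left(x \right)} = x^{2}$
$c{\left(G \right)} = -3 + G$
$C{\left(K \right)} = \frac{1}{K + K^{2}}$
$-2250 + C{\left(c{\left(7 \right)} \right)} = -2250 + \frac{1}{\left(-3 + 7\right) \left(1 + \left(-3 + 7\right)\right)} = -2250 + \frac{1}{4 \left(1 + 4\right)} = -2250 + \frac{1}{4 \cdot 5} = -2250 + \frac{1}{4} \cdot \frac{1}{5} = -2250 + \frac{1}{20} = - \frac{44999}{20}$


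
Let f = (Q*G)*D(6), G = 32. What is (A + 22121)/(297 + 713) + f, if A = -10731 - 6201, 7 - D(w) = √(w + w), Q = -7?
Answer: -1578491/1010 + 448*√3 ≈ -786.90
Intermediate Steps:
D(w) = 7 - √2*√w (D(w) = 7 - √(w + w) = 7 - √(2*w) = 7 - √2*√w)
A = -16932
f = -1568 + 448*√3 (f = (-7*32)*(7 - √2*√6) = -224*(7 - 2*√3) = -1568 + 448*√3 ≈ -792.04)
(A + 22121)/(297 + 713) + f = (-16932 + 22121)/(297 + 713) + (-1568 + 448*√3) = 5189/1010 + (-1568 + 448*√3) = -1578491/1010 + 448*√3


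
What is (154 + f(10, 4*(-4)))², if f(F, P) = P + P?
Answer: 14884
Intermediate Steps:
f(F, P) = 2*P
(154 + f(10, 4*(-4)))² = (154 + 2*(4*(-4)))² = (154 + 2*(-16))² = (154 - 32)² = 122² = 14884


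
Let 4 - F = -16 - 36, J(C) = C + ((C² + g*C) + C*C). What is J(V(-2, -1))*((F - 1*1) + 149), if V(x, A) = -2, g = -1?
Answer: 1632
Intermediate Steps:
J(C) = 2*C² (J(C) = C + ((C² - C) + C*C) = C + ((C² - C) + C²) = C + (-C + 2*C²) = 2*C²)
F = 56 (F = 4 - (-16 - 36) = 4 - 1*(-52) = 4 + 52 = 56)
J(V(-2, -1))*((F - 1*1) + 149) = (2*(-2)²)*((56 - 1*1) + 149) = (2*4)*((56 - 1) + 149) = 8*(55 + 149) = 8*204 = 1632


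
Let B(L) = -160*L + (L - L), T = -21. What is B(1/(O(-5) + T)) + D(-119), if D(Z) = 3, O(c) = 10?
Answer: 193/11 ≈ 17.545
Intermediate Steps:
B(L) = -160*L (B(L) = -160*L + 0 = -160*L)
B(1/(O(-5) + T)) + D(-119) = -160/(10 - 21) + 3 = -160/(-11) + 3 = -160*(-1/11) + 3 = 160/11 + 3 = 193/11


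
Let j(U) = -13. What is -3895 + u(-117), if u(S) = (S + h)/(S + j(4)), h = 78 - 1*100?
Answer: -506211/130 ≈ -3893.9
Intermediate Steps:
h = -22 (h = 78 - 100 = -22)
u(S) = (-22 + S)/(-13 + S) (u(S) = (S - 22)/(S - 13) = (-22 + S)/(-13 + S))
-3895 + u(-117) = -3895 + (-22 - 117)/(-13 - 117) = -3895 - 139/(-130) = -3895 - 1/130*(-139) = -3895 + 139/130 = -506211/130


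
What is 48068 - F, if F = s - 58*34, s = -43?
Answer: 50083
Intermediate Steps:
F = -2015 (F = -43 - 58*34 = -43 - 1972 = -2015)
48068 - F = 48068 - 1*(-2015) = 48068 + 2015 = 50083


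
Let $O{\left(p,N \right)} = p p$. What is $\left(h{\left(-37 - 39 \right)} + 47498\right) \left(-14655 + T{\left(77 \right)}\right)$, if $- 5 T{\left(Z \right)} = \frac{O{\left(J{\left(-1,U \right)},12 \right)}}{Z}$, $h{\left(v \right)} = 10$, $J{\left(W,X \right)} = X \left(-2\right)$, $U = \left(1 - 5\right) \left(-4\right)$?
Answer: $- \frac{268097098092}{385} \approx -6.9636 \cdot 10^{8}$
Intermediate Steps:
$U = 16$ ($U = \left(-4\right) \left(-4\right) = 16$)
$J{\left(W,X \right)} = - 2 X$
$O{\left(p,N \right)} = p^{2}$
$T{\left(Z \right)} = - \frac{1024}{5 Z}$ ($T{\left(Z \right)} = - \frac{\left(\left(-2\right) 16\right)^{2} \frac{1}{Z}}{5} = - \frac{\left(-32\right)^{2} \frac{1}{Z}}{5} = - \frac{1024 \frac{1}{Z}}{5} = - \frac{1024}{5 Z}$)
$\left(h{\left(-37 - 39 \right)} + 47498\right) \left(-14655 + T{\left(77 \right)}\right) = \left(10 + 47498\right) \left(-14655 - \frac{1024}{5 \cdot 77}\right) = 47508 \left(-14655 - \frac{1024}{385}\right) = 47508 \left(- \frac{5643199}{385}\right) = - \frac{268097098092}{385}$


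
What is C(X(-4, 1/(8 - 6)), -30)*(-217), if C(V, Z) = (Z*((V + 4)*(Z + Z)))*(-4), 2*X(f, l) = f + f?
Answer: 0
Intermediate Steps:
X(f, l) = f (X(f, l) = (f + f)/2 = (2*f)/2 = f)
C(V, Z) = -8*Z**2*(4 + V) (C(V, Z) = (Z*((4 + V)*(2*Z)))*(-4) = (Z*(2*Z*(4 + V)))*(-4) = (2*Z**2*(4 + V))*(-4) = -8*Z**2*(4 + V))
C(X(-4, 1/(8 - 6)), -30)*(-217) = (8*(-30)**2*(-4 - 1*(-4)))*(-217) = (8*900*(-4 + 4))*(-217) = (8*900*0)*(-217) = 0*(-217) = 0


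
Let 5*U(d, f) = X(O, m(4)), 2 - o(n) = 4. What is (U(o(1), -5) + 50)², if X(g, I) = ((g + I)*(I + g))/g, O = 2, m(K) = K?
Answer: 71824/25 ≈ 2873.0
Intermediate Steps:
o(n) = -2 (o(n) = 2 - 1*4 = 2 - 4 = -2)
X(g, I) = (I + g)²/g (X(g, I) = ((I + g)*(I + g))/g = (I + g)²/g)
U(d, f) = 18/5 (U(d, f) = ((4 + 2)²/2)/5 = ((½)*6²)/5 = ((½)*36)/5 = (⅕)*18 = 18/5)
(U(o(1), -5) + 50)² = (18/5 + 50)² = (268/5)² = 71824/25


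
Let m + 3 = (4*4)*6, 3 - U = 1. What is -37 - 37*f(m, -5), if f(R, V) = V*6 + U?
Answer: 999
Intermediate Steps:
U = 2 (U = 3 - 1*1 = 3 - 1 = 2)
m = 93 (m = -3 + (4*4)*6 = -3 + 16*6 = -3 + 96 = 93)
f(R, V) = 2 + 6*V (f(R, V) = V*6 + 2 = 6*V + 2 = 2 + 6*V)
-37 - 37*f(m, -5) = -37 - 37*(2 + 6*(-5)) = -37 - 37*(2 - 30) = -37 - 37*(-28) = -37 + 1036 = 999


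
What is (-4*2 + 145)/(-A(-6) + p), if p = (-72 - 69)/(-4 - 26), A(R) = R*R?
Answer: -1370/313 ≈ -4.3770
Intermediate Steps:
A(R) = R²
p = 47/10 (p = -141/(-30) = -141*(-1/30) = 47/10 ≈ 4.7000)
(-4*2 + 145)/(-A(-6) + p) = (-4*2 + 145)/(-1*(-6)² + 47/10) = (-8 + 145)/(-1*36 + 47/10) = 137/(-36 + 47/10) = 137/(-313/10) = -10/313*137 = -1370/313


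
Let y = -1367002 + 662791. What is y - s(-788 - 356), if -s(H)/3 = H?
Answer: -707643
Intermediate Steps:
s(H) = -3*H
y = -704211
y - s(-788 - 356) = -704211 - (-3)*(-788 - 356) = -704211 - (-3)*(-1144) = -704211 - 1*3432 = -704211 - 3432 = -707643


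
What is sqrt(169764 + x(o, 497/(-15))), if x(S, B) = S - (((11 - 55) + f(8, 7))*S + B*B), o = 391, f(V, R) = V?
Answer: sqrt(41204966)/15 ≈ 427.94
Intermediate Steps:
x(S, B) = -B**2 + 37*S (x(S, B) = S - (((11 - 55) + 8)*S + B*B) = S - ((-44 + 8)*S + B**2) = S - (-36*S + B**2) = S - (B**2 - 36*S) = S + (-B**2 + 36*S) = -B**2 + 37*S)
sqrt(169764 + x(o, 497/(-15))) = sqrt(169764 + (-(497/(-15))**2 + 37*391)) = sqrt(169764 + (-(497*(-1/15))**2 + 14467)) = sqrt(169764 + (-(-497/15)**2 + 14467)) = sqrt(169764 + (-1*247009/225 + 14467)) = sqrt(169764 + (-247009/225 + 14467)) = sqrt(169764 + 3008066/225) = sqrt(41204966/225) = sqrt(41204966)/15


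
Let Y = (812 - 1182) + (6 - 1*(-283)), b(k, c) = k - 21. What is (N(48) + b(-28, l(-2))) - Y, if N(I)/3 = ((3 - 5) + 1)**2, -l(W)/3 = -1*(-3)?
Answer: 35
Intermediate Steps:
l(W) = -9 (l(W) = -(-3)*(-3) = -3*3 = -9)
N(I) = 3 (N(I) = 3*((3 - 5) + 1)**2 = 3*(-2 + 1)**2 = 3*(-1)**2 = 3*1 = 3)
b(k, c) = -21 + k
Y = -81 (Y = -370 + (6 + 283) = -370 + 289 = -81)
(N(48) + b(-28, l(-2))) - Y = (3 + (-21 - 28)) - 1*(-81) = (3 - 49) + 81 = -46 + 81 = 35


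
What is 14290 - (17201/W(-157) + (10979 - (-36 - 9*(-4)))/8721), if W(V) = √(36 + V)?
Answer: 124612111/8721 + 17201*I/11 ≈ 14289.0 + 1563.7*I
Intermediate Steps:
14290 - (17201/W(-157) + (10979 - (-36 - 9*(-4)))/8721) = 14290 - (17201/(√(36 - 157)) + (10979 - (-36 - 9*(-4)))/8721) = 14290 - (17201/(√(-121)) + (10979 - (-36 + 36))*(1/8721)) = 14290 - (17201/((11*I)) + (10979 - 1*0)*(1/8721)) = 14290 - (17201*(-I/11) + (10979 + 0)*(1/8721)) = 14290 - (-17201*I/11 + 10979*(1/8721)) = 14290 - (-17201*I/11 + 10979/8721) = 14290 - (10979/8721 - 17201*I/11) = 14290 + (-10979/8721 + 17201*I/11) = 124612111/8721 + 17201*I/11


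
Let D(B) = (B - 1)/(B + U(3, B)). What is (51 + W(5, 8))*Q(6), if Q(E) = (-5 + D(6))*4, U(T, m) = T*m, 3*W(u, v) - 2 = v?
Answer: -18745/18 ≈ -1041.4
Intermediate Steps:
W(u, v) = ⅔ + v/3
D(B) = (-1 + B)/(4*B) (D(B) = (B - 1)/(B + 3*B) = (-1 + B)/((4*B)) = (-1 + B)*(1/(4*B)) = (-1 + B)/(4*B))
Q(E) = -115/6 (Q(E) = (-5 + (¼)*(-1 + 6)/6)*4 = (-5 + (¼)*(⅙)*5)*4 = (-5 + 5/24)*4 = -115/24*4 = -115/6)
(51 + W(5, 8))*Q(6) = (51 + (⅔ + (⅓)*8))*(-115/6) = (51 + (⅔ + 8/3))*(-115/6) = (51 + 10/3)*(-115/6) = (163/3)*(-115/6) = -18745/18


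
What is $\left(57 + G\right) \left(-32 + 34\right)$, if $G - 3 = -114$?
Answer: $-108$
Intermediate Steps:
$G = -111$ ($G = 3 - 114 = -111$)
$\left(57 + G\right) \left(-32 + 34\right) = \left(57 - 111\right) \left(-32 + 34\right) = \left(-54\right) 2 = -108$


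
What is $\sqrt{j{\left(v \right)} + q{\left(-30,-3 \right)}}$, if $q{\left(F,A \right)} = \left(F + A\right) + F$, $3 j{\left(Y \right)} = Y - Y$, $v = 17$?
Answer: $3 i \sqrt{7} \approx 7.9373 i$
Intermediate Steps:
$j{\left(Y \right)} = 0$ ($j{\left(Y \right)} = \frac{Y - Y}{3} = \frac{1}{3} \cdot 0 = 0$)
$q{\left(F,A \right)} = A + 2 F$ ($q{\left(F,A \right)} = \left(A + F\right) + F = A + 2 F$)
$\sqrt{j{\left(v \right)} + q{\left(-30,-3 \right)}} = \sqrt{0 + \left(-3 + 2 \left(-30\right)\right)} = \sqrt{0 - 63} = \sqrt{-63} = 3 i \sqrt{7}$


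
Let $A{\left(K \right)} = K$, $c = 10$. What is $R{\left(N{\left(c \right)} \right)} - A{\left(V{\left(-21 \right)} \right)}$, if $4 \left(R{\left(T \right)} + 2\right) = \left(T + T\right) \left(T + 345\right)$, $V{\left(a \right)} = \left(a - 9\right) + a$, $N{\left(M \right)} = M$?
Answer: $1824$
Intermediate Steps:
$V{\left(a \right)} = -9 + 2 a$ ($V{\left(a \right)} = \left(-9 + a\right) + a = -9 + 2 a$)
$R{\left(T \right)} = -2 + \frac{T \left(345 + T\right)}{2}$ ($R{\left(T \right)} = -2 + \frac{\left(T + T\right) \left(T + 345\right)}{4} = -2 + \frac{2 T \left(345 + T\right)}{4} = -2 + \frac{T \left(345 + T\right)}{2}$)
$R{\left(N{\left(c \right)} \right)} - A{\left(V{\left(-21 \right)} \right)} = \left(-2 + \frac{10^{2}}{2} + \frac{345}{2} \cdot 10\right) - \left(-9 + 2 \left(-21\right)\right) = \left(-2 + \frac{1}{2} \cdot 100 + 1725\right) - \left(-9 - 42\right) = \left(-2 + 50 + 1725\right) - -51 = 1773 + 51 = 1824$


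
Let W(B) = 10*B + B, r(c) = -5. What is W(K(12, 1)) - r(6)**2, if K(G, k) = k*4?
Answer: 19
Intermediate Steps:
K(G, k) = 4*k
W(B) = 11*B
W(K(12, 1)) - r(6)**2 = 11*(4*1) - 1*(-5)**2 = 11*4 - 1*25 = 44 - 25 = 19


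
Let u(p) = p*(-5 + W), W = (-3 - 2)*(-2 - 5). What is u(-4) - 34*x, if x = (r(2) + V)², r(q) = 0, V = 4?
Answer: -664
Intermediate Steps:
W = 35 (W = -5*(-7) = 35)
x = 16 (x = (0 + 4)² = 4² = 16)
u(p) = 30*p (u(p) = p*(-5 + 35) = p*30 = 30*p)
u(-4) - 34*x = 30*(-4) - 34*16 = -120 - 544 = -664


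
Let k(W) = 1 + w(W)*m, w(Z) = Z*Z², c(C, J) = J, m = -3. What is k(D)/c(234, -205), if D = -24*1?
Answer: -41473/205 ≈ -202.31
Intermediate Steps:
w(Z) = Z³
D = -24
k(W) = 1 - 3*W³ (k(W) = 1 + W³*(-3) = 1 - 3*W³)
k(D)/c(234, -205) = (1 - 3*(-24)³)/(-205) = (1 - 3*(-13824))*(-1/205) = (1 + 41472)*(-1/205) = 41473*(-1/205) = -41473/205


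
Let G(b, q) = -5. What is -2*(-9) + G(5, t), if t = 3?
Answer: 13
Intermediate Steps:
-2*(-9) + G(5, t) = -2*(-9) - 5 = 18 - 5 = 13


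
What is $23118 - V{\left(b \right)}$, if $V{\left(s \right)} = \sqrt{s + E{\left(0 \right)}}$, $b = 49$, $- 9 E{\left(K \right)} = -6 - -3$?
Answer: $23118 - \frac{2 \sqrt{111}}{3} \approx 23111.0$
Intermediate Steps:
$E{\left(K \right)} = \frac{1}{3}$ ($E{\left(K \right)} = - \frac{-6 - -3}{9} = - \frac{-6 + 3}{9} = \left(- \frac{1}{9}\right) \left(-3\right) = \frac{1}{3}$)
$V{\left(s \right)} = \sqrt{\frac{1}{3} + s}$ ($V{\left(s \right)} = \sqrt{s + \frac{1}{3}} = \sqrt{\frac{1}{3} + s}$)
$23118 - V{\left(b \right)} = 23118 - \frac{\sqrt{3 + 9 \cdot 49}}{3} = 23118 - \frac{\sqrt{3 + 441}}{3} = 23118 - \frac{\sqrt{444}}{3} = 23118 - \frac{2 \sqrt{111}}{3}$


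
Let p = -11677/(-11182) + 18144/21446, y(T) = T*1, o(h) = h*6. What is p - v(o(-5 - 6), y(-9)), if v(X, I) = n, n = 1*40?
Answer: -4569527865/119904586 ≈ -38.110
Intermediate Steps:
o(h) = 6*h
n = 40
y(T) = T
v(X, I) = 40
p = 226655575/119904586 (p = -11677*(-1/11182) + 18144*(1/21446) = 11677/11182 + 9072/10723 = 226655575/119904586 ≈ 1.8903)
p - v(o(-5 - 6), y(-9)) = 226655575/119904586 - 1*40 = 226655575/119904586 - 40 = -4569527865/119904586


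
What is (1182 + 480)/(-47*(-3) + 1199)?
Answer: 831/670 ≈ 1.2403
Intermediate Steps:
(1182 + 480)/(-47*(-3) + 1199) = 1662/(141 + 1199) = 1662/1340 = 1662*(1/1340) = 831/670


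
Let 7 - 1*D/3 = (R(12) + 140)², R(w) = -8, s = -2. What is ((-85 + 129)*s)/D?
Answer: 88/52251 ≈ 0.0016842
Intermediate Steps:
D = -52251 (D = 21 - 3*(-8 + 140)² = 21 - 3*132² = 21 - 3*17424 = 21 - 52272 = -52251)
((-85 + 129)*s)/D = ((-85 + 129)*(-2))/(-52251) = (44*(-2))*(-1/52251) = -88*(-1/52251) = 88/52251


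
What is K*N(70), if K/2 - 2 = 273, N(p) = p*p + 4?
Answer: 2697200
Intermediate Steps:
N(p) = 4 + p**2 (N(p) = p**2 + 4 = 4 + p**2)
K = 550 (K = 4 + 2*273 = 4 + 546 = 550)
K*N(70) = 550*(4 + 70**2) = 550*(4 + 4900) = 550*4904 = 2697200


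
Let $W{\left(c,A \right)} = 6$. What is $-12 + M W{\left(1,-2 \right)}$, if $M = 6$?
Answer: $24$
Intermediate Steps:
$-12 + M W{\left(1,-2 \right)} = -12 + 6 \cdot 6 = -12 + 36 = 24$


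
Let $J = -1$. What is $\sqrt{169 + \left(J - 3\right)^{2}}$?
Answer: $\sqrt{185} \approx 13.601$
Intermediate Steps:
$\sqrt{169 + \left(J - 3\right)^{2}} = \sqrt{169 + \left(-1 - 3\right)^{2}} = \sqrt{169 + \left(-4\right)^{2}} = \sqrt{169 + 16} = \sqrt{185}$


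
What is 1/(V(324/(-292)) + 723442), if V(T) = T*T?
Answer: 5329/3855228979 ≈ 1.3823e-6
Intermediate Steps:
V(T) = T²
1/(V(324/(-292)) + 723442) = 1/((324/(-292))² + 723442) = 1/((324*(-1/292))² + 723442) = 1/((-81/73)² + 723442) = 1/(6561/5329 + 723442) = 1/(3855228979/5329) = 5329/3855228979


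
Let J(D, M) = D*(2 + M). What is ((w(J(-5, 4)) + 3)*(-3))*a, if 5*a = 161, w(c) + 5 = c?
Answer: 15456/5 ≈ 3091.2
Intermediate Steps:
w(c) = -5 + c
a = 161/5 (a = (1/5)*161 = 161/5 ≈ 32.200)
((w(J(-5, 4)) + 3)*(-3))*a = (((-5 - 5*(2 + 4)) + 3)*(-3))*(161/5) = (((-5 - 5*6) + 3)*(-3))*(161/5) = (((-5 - 30) + 3)*(-3))*(161/5) = ((-35 + 3)*(-3))*(161/5) = -32*(-3)*(161/5) = 96*(161/5) = 15456/5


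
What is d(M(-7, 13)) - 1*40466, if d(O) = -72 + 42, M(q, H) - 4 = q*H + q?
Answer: -40496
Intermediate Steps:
M(q, H) = 4 + q + H*q (M(q, H) = 4 + (q*H + q) = 4 + (H*q + q) = 4 + (q + H*q) = 4 + q + H*q)
d(O) = -30
d(M(-7, 13)) - 1*40466 = -30 - 1*40466 = -30 - 40466 = -40496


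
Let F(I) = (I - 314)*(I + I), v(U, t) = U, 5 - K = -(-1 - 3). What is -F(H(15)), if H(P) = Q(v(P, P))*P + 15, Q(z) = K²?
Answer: 17040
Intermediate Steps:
K = 1 (K = 5 - (-1)*(-1 - 3) = 5 - (-1)*(-4) = 5 - 1*4 = 5 - 4 = 1)
Q(z) = 1 (Q(z) = 1² = 1)
H(P) = 15 + P (H(P) = 1*P + 15 = P + 15 = 15 + P)
F(I) = 2*I*(-314 + I) (F(I) = (-314 + I)*(2*I) = 2*I*(-314 + I))
-F(H(15)) = -2*(15 + 15)*(-314 + (15 + 15)) = -2*30*(-314 + 30) = -2*30*(-284) = -1*(-17040) = 17040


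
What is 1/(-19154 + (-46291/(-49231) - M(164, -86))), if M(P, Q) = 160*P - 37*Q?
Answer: -7033/341628395 ≈ -2.0587e-5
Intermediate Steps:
M(P, Q) = -37*Q + 160*P
1/(-19154 + (-46291/(-49231) - M(164, -86))) = 1/(-19154 + (-46291/(-49231) - (-37*(-86) + 160*164))) = 1/(-19154 + (-46291*(-1/49231) - (3182 + 26240))) = 1/(-19154 + (6613/7033 - 1*29422)) = 1/(-19154 + (6613/7033 - 29422)) = 1/(-19154 - 206918313/7033) = 1/(-341628395/7033) = -7033/341628395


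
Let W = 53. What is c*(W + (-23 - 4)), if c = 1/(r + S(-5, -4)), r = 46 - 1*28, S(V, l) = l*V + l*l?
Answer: 13/27 ≈ 0.48148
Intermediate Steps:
S(V, l) = l² + V*l (S(V, l) = V*l + l² = l² + V*l)
r = 18 (r = 46 - 28 = 18)
c = 1/54 (c = 1/(18 - 4*(-5 - 4)) = 1/(18 - 4*(-9)) = 1/(18 + 36) = 1/54 ≈ 0.018519)
c*(W + (-23 - 4)) = (53 + (-23 - 4))/54 = (53 - 27)/54 = (1/54)*26 = 13/27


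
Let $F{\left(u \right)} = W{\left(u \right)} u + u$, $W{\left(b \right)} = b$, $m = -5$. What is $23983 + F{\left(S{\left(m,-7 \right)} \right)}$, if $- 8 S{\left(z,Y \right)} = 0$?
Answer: $23983$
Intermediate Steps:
$S{\left(z,Y \right)} = 0$ ($S{\left(z,Y \right)} = \left(- \frac{1}{8}\right) 0 = 0$)
$F{\left(u \right)} = u + u^{2}$ ($F{\left(u \right)} = u u + u = u^{2} + u = u + u^{2}$)
$23983 + F{\left(S{\left(m,-7 \right)} \right)} = 23983 + 0 \left(1 + 0\right) = 23983 + 0 \cdot 1 = 23983 + 0 = 23983$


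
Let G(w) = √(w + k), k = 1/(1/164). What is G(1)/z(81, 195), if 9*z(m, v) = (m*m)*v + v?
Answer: 3*√165/426530 ≈ 9.0347e-5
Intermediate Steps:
z(m, v) = v/9 + v*m²/9 (z(m, v) = ((m*m)*v + v)/9 = (m²*v + v)/9 = (v*m² + v)/9 = (v + v*m²)/9 = v/9 + v*m²/9)
k = 164 (k = 1/(1/164) = 164)
G(w) = √(164 + w) (G(w) = √(w + 164) = √(164 + w))
G(1)/z(81, 195) = √(164 + 1)/(((⅑)*195*(1 + 81²))) = √165/(((⅑)*195*(1 + 6561))) = √165/(((⅑)*195*6562)) = √165/(426530/3) = √165*(3/426530) = 3*√165/426530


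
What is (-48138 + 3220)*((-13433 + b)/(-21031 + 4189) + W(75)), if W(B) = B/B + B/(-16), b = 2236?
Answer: 9146719717/67368 ≈ 1.3577e+5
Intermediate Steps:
W(B) = 1 - B/16 (W(B) = 1 + B*(-1/16) = 1 - B/16)
(-48138 + 3220)*((-13433 + b)/(-21031 + 4189) + W(75)) = (-48138 + 3220)*((-13433 + 2236)/(-21031 + 4189) + (1 - 1/16*75)) = -44918*(-11197/(-16842) + (1 - 75/16)) = -44918*(-11197*(-1/16842) - 59/16) = -44918*(11197/16842 - 59/16) = -44918*(-407263/134736) = 9146719717/67368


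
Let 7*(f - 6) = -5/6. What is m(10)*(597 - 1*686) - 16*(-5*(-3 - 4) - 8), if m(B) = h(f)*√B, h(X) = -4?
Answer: -432 + 356*√10 ≈ 693.77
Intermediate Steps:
f = 247/42 (f = 6 + (-5/6)/7 = 6 + (-5*⅙)/7 = 6 + (⅐)*(-⅚) = 6 - 5/42 = 247/42 ≈ 5.8810)
m(B) = -4*√B
m(10)*(597 - 1*686) - 16*(-5*(-3 - 4) - 8) = (-4*√10)*(597 - 1*686) - 16*(-5*(-3 - 4) - 8) = (-4*√10)*(597 - 686) - 16*(-5*(-7) - 8) = -4*√10*(-89) - 16*(35 - 8) = 356*√10 - 16*27 = 356*√10 - 432 = -432 + 356*√10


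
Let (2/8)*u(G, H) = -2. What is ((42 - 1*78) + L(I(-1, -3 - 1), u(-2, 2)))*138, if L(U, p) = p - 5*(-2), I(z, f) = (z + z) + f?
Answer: -4692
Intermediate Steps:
u(G, H) = -8 (u(G, H) = 4*(-2) = -8)
I(z, f) = f + 2*z (I(z, f) = 2*z + f = f + 2*z)
L(U, p) = 10 + p (L(U, p) = p + 10 = 10 + p)
((42 - 1*78) + L(I(-1, -3 - 1), u(-2, 2)))*138 = ((42 - 1*78) + (10 - 8))*138 = ((42 - 78) + 2)*138 = (-36 + 2)*138 = -34*138 = -4692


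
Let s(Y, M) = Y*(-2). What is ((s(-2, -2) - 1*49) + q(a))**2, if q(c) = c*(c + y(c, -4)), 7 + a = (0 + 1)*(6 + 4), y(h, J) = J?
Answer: 2304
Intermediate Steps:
s(Y, M) = -2*Y
a = 3 (a = -7 + (0 + 1)*(6 + 4) = -7 + 1*10 = -7 + 10 = 3)
q(c) = c*(-4 + c) (q(c) = c*(c - 4) = c*(-4 + c))
((s(-2, -2) - 1*49) + q(a))**2 = ((-2*(-2) - 1*49) + 3*(-4 + 3))**2 = ((4 - 49) + 3*(-1))**2 = (-45 - 3)**2 = (-48)**2 = 2304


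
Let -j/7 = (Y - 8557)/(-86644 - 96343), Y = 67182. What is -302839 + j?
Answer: -7916455674/26141 ≈ -3.0284e+5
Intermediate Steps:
j = 58625/26141 (j = -7*(67182 - 8557)/(-86644 - 96343) = -410375/(-182987) = -410375*(-1)/182987 = -7*(-8375/26141) = 58625/26141 ≈ 2.2426)
-302839 + j = -302839 + 58625/26141 = -7916455674/26141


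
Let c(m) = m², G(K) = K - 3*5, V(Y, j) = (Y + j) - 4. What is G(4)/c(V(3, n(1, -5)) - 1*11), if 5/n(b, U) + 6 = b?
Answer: -11/169 ≈ -0.065089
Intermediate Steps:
n(b, U) = 5/(-6 + b)
V(Y, j) = -4 + Y + j
G(K) = -15 + K (G(K) = K - 15 = -15 + K)
G(4)/c(V(3, n(1, -5)) - 1*11) = (-15 + 4)/(((-4 + 3 + 5/(-6 + 1)) - 1*11)²) = -11/((-4 + 3 + 5/(-5)) - 11)² = -11/((-4 + 3 + 5*(-⅕)) - 11)² = -11/((-4 + 3 - 1) - 11)² = -11/(-2 - 11)² = -11/((-13)²) = -11/169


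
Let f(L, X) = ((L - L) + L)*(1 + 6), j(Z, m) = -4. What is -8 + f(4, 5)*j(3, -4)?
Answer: -120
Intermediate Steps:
f(L, X) = 7*L (f(L, X) = (0 + L)*7 = L*7 = 7*L)
-8 + f(4, 5)*j(3, -4) = -8 + (7*4)*(-4) = -8 + 28*(-4) = -8 - 112 = -120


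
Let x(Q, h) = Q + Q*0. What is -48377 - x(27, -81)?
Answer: -48404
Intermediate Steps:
x(Q, h) = Q (x(Q, h) = Q + 0 = Q)
-48377 - x(27, -81) = -48377 - 1*27 = -48377 - 27 = -48404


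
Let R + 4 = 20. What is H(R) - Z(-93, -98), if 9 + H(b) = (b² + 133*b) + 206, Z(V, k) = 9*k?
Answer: 3463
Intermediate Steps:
R = 16 (R = -4 + 20 = 16)
H(b) = 197 + b² + 133*b (H(b) = -9 + ((b² + 133*b) + 206) = -9 + (206 + b² + 133*b) = 197 + b² + 133*b)
H(R) - Z(-93, -98) = (197 + 16² + 133*16) - 9*(-98) = (197 + 256 + 2128) - 1*(-882) = 2581 + 882 = 3463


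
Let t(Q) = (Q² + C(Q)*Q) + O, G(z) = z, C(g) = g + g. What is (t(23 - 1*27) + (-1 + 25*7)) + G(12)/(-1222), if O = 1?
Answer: 136247/611 ≈ 222.99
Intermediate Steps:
C(g) = 2*g
t(Q) = 1 + 3*Q² (t(Q) = (Q² + (2*Q)*Q) + 1 = (Q² + 2*Q²) + 1 = 3*Q² + 1 = 1 + 3*Q²)
(t(23 - 1*27) + (-1 + 25*7)) + G(12)/(-1222) = ((1 + 3*(23 - 1*27)²) + (-1 + 25*7)) + 12/(-1222) = ((1 + 3*(23 - 27)²) + (-1 + 175)) + 12*(-1/1222) = ((1 + 3*(-4)²) + 174) - 6/611 = ((1 + 3*16) + 174) - 6/611 = ((1 + 48) + 174) - 6/611 = (49 + 174) - 6/611 = 223 - 6/611 = 136247/611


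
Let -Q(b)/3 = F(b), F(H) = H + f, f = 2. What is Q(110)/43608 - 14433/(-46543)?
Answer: 25573159/84568631 ≈ 0.30240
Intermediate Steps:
F(H) = 2 + H (F(H) = H + 2 = 2 + H)
Q(b) = -6 - 3*b (Q(b) = -3*(2 + b) = -6 - 3*b)
Q(110)/43608 - 14433/(-46543) = (-6 - 3*110)/43608 - 14433/(-46543) = (-6 - 330)*(1/43608) - 14433*(-1/46543) = -336*1/43608 + 14433/46543 = -14/1817 + 14433/46543 = 25573159/84568631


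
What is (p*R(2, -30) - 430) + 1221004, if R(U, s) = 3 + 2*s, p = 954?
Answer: 1166196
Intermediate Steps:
(p*R(2, -30) - 430) + 1221004 = (954*(3 + 2*(-30)) - 430) + 1221004 = (954*(3 - 60) - 430) + 1221004 = (954*(-57) - 430) + 1221004 = (-54378 - 430) + 1221004 = -54808 + 1221004 = 1166196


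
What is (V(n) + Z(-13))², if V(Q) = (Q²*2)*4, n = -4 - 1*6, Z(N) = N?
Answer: 619369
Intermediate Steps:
n = -10 (n = -4 - 6 = -10)
V(Q) = 8*Q² (V(Q) = (2*Q²)*4 = 8*Q²)
(V(n) + Z(-13))² = (8*(-10)² - 13)² = (8*100 - 13)² = (800 - 13)² = 787² = 619369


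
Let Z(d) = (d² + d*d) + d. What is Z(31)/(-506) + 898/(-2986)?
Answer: -3143023/755458 ≈ -4.1604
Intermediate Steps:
Z(d) = d + 2*d² (Z(d) = (d² + d²) + d = 2*d² + d = d + 2*d²)
Z(31)/(-506) + 898/(-2986) = (31*(1 + 2*31))/(-506) + 898/(-2986) = (31*(1 + 62))*(-1/506) + 898*(-1/2986) = (31*63)*(-1/506) - 449/1493 = 1953*(-1/506) - 449/1493 = -1953/506 - 449/1493 = -3143023/755458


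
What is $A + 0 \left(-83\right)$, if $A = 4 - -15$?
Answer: $19$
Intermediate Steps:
$A = 19$ ($A = 4 + 15 = 19$)
$A + 0 \left(-83\right) = 19 + 0 \left(-83\right) = 19 + 0 = 19$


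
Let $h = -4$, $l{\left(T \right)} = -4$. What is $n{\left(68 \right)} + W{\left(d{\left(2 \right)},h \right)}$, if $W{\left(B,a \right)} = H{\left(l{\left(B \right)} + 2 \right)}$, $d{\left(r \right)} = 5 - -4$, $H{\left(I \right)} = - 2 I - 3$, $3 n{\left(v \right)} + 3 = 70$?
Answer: $\frac{70}{3} \approx 23.333$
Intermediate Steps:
$n{\left(v \right)} = \frac{67}{3}$ ($n{\left(v \right)} = -1 + \frac{1}{3} \cdot 70 = -1 + \frac{70}{3} = \frac{67}{3}$)
$H{\left(I \right)} = -3 - 2 I$
$d{\left(r \right)} = 9$ ($d{\left(r \right)} = 5 + 4 = 9$)
$W{\left(B,a \right)} = 1$ ($W{\left(B,a \right)} = -3 - 2 \left(-4 + 2\right) = -3 - -4 = -3 + 4 = 1$)
$n{\left(68 \right)} + W{\left(d{\left(2 \right)},h \right)} = \frac{67}{3} + 1 = \frac{70}{3}$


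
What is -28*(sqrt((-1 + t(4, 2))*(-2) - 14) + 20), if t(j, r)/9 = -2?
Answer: -560 - 56*sqrt(6) ≈ -697.17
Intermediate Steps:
t(j, r) = -18 (t(j, r) = 9*(-2) = -18)
-28*(sqrt((-1 + t(4, 2))*(-2) - 14) + 20) = -28*(sqrt((-1 - 18)*(-2) - 14) + 20) = -28*(sqrt(-19*(-2) - 14) + 20) = -28*(sqrt(38 - 14) + 20) = -28*(sqrt(24) + 20) = -28*(2*sqrt(6) + 20) = -28*(20 + 2*sqrt(6)) = -560 - 56*sqrt(6)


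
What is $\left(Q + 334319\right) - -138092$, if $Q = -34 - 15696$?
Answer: $456681$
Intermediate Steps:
$Q = -15730$ ($Q = -34 - 15696 = -15730$)
$\left(Q + 334319\right) - -138092 = \left(-15730 + 334319\right) - -138092 = 318589 + 138092 = 456681$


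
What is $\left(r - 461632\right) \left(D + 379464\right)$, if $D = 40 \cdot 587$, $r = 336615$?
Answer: $-50374850048$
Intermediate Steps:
$D = 23480$
$\left(r - 461632\right) \left(D + 379464\right) = \left(336615 - 461632\right) \left(23480 + 379464\right) = \left(-125017\right) 402944 = -50374850048$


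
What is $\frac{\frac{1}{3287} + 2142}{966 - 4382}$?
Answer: $- \frac{7040755}{11228392} \approx -0.62705$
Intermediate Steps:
$\frac{\frac{1}{3287} + 2142}{966 - 4382} = \frac{\frac{1}{3287} + 2142}{-3416} = \frac{7040755}{3287} \left(- \frac{1}{3416}\right) = - \frac{7040755}{11228392}$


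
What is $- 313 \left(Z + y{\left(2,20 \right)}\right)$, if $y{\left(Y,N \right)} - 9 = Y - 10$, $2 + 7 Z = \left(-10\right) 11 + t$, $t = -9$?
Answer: $\frac{35682}{7} \approx 5097.4$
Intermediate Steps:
$Z = - \frac{121}{7}$ ($Z = - \frac{2}{7} + \frac{\left(-10\right) 11 - 9}{7} = - \frac{2}{7} + \frac{-110 - 9}{7} = - \frac{2}{7} + \frac{1}{7} \left(-119\right) = - \frac{2}{7} - 17 = - \frac{121}{7} \approx -17.286$)
$y{\left(Y,N \right)} = -1 + Y$ ($y{\left(Y,N \right)} = 9 + \left(Y - 10\right) = 9 + \left(-10 + Y\right) = -1 + Y$)
$- 313 \left(Z + y{\left(2,20 \right)}\right) = - 313 \left(- \frac{121}{7} + \left(-1 + 2\right)\right) = - 313 \left(- \frac{121}{7} + 1\right) = \left(-313\right) \left(- \frac{114}{7}\right) = \frac{35682}{7}$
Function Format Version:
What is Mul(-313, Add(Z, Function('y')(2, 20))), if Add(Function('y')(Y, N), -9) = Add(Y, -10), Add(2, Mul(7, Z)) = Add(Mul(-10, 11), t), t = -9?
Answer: Rational(35682, 7) ≈ 5097.4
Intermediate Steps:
Z = Rational(-121, 7) (Z = Add(Rational(-2, 7), Mul(Rational(1, 7), Add(Mul(-10, 11), -9))) = Add(Rational(-2, 7), Mul(Rational(1, 7), Add(-110, -9))) = Add(Rational(-2, 7), Mul(Rational(1, 7), -119)) = Add(Rational(-2, 7), -17) = Rational(-121, 7) ≈ -17.286)
Function('y')(Y, N) = Add(-1, Y) (Function('y')(Y, N) = Add(9, Add(Y, -10)) = Add(9, Add(-10, Y)) = Add(-1, Y))
Mul(-313, Add(Z, Function('y')(2, 20))) = Mul(-313, Add(Rational(-121, 7), Add(-1, 2))) = Mul(-313, Add(Rational(-121, 7), 1)) = Mul(-313, Rational(-114, 7)) = Rational(35682, 7)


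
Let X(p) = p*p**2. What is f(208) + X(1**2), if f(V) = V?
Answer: 209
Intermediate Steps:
X(p) = p**3
f(208) + X(1**2) = 208 + (1**2)**3 = 208 + 1**3 = 208 + 1 = 209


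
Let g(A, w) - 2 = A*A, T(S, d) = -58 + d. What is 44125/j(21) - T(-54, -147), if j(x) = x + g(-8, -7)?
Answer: 61960/87 ≈ 712.18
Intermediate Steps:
g(A, w) = 2 + A² (g(A, w) = 2 + A*A = 2 + A²)
j(x) = 66 + x (j(x) = x + (2 + (-8)²) = x + (2 + 64) = x + 66 = 66 + x)
44125/j(21) - T(-54, -147) = 44125/(66 + 21) - (-58 - 147) = 44125/87 - 1*(-205) = 44125*(1/87) + 205 = 44125/87 + 205 = 61960/87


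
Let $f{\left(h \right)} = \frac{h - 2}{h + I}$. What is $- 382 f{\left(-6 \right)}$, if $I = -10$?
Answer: $-191$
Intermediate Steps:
$f{\left(h \right)} = \frac{-2 + h}{-10 + h}$ ($f{\left(h \right)} = \frac{h - 2}{h - 10} = \frac{-2 + h}{-10 + h}$)
$- 382 f{\left(-6 \right)} = - 382 \frac{-2 - 6}{-10 - 6} = - 382 \frac{1}{-16} \left(-8\right) = - 382 \left(\left(- \frac{1}{16}\right) \left(-8\right)\right) = \left(-382\right) \frac{1}{2} = -191$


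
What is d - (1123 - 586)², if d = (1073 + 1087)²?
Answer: 4377231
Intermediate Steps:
d = 4665600 (d = 2160² = 4665600)
d - (1123 - 586)² = 4665600 - (1123 - 586)² = 4665600 - 1*537² = 4665600 - 1*288369 = 4665600 - 288369 = 4377231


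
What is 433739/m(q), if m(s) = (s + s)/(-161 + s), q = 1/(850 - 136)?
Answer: -49859599267/2 ≈ -2.4930e+10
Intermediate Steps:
q = 1/714 ≈ 0.0014006
m(s) = 2*s/(-161 + s) (m(s) = (2*s)/(-161 + s) = 2*s/(-161 + s))
433739/m(q) = 433739/((2*(1/714)/(-161 + 1/714))) = 433739/((2*(1/714)/(-114953/714))) = 433739/((2*(1/714)*(-714/114953))) = 433739/(-2/114953) = 433739*(-114953/2) = -49859599267/2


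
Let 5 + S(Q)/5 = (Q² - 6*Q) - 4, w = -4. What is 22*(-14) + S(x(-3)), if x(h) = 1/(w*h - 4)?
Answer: -22827/64 ≈ -356.67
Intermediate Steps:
x(h) = 1/(-4 - 4*h) (x(h) = 1/(-4*h - 4) = 1/(-4 - 4*h))
S(Q) = -45 - 30*Q + 5*Q² (S(Q) = -25 + 5*((Q² - 6*Q) - 4) = -25 + 5*(-4 + Q² - 6*Q) = -25 + (-20 - 30*Q + 5*Q²) = -45 - 30*Q + 5*Q²)
22*(-14) + S(x(-3)) = 22*(-14) + (-45 - 15/(2*(-1 - 1*(-3))) + 5*(1/(4*(-1 - 1*(-3))))²) = -308 + (-45 - 15/(2*(-1 + 3)) + 5*(1/(4*(-1 + 3)))²) = -308 + (-45 - 15/(2*2) + 5*((¼)/2)²) = -308 + (-45 - 15/(2*2) + 5*((¼)*(½))²) = -308 + (-45 - 30*⅛ + 5*(⅛)²) = -308 + (-45 - 15/4 + 5*(1/64)) = -308 + (-45 - 15/4 + 5/64) = -308 - 3115/64 = -22827/64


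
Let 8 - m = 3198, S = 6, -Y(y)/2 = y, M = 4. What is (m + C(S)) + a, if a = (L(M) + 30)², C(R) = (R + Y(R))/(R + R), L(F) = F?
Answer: -4069/2 ≈ -2034.5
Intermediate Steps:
Y(y) = -2*y
C(R) = -½ (C(R) = (R - 2*R)/(R + R) = (-R)/((2*R)) = (-R)*(1/(2*R)) = -½)
m = -3190 (m = 8 - 1*3198 = 8 - 3198 = -3190)
a = 1156 (a = (4 + 30)² = 34² = 1156)
(m + C(S)) + a = (-3190 - ½) + 1156 = -6381/2 + 1156 = -4069/2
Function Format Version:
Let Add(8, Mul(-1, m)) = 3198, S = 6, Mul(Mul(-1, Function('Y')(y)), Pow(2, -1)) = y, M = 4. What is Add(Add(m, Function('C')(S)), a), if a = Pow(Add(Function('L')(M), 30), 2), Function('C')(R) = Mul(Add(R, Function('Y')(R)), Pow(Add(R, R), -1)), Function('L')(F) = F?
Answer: Rational(-4069, 2) ≈ -2034.5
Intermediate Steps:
Function('Y')(y) = Mul(-2, y)
Function('C')(R) = Rational(-1, 2) (Function('C')(R) = Mul(Add(R, Mul(-2, R)), Pow(Add(R, R), -1)) = Mul(Mul(-1, R), Pow(Mul(2, R), -1)) = Mul(Mul(-1, R), Mul(Rational(1, 2), Pow(R, -1))) = Rational(-1, 2))
m = -3190 (m = Add(8, Mul(-1, 3198)) = Add(8, -3198) = -3190)
a = 1156 (a = Pow(Add(4, 30), 2) = Pow(34, 2) = 1156)
Add(Add(m, Function('C')(S)), a) = Add(Add(-3190, Rational(-1, 2)), 1156) = Add(Rational(-6381, 2), 1156) = Rational(-4069, 2)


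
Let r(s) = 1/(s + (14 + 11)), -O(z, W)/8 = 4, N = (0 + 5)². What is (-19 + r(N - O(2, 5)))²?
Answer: 2424249/6724 ≈ 360.54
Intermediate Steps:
N = 25 (N = 5² = 25)
O(z, W) = -32 (O(z, W) = -8*4 = -32)
r(s) = 1/(25 + s) (r(s) = 1/(s + 25) = 1/(25 + s))
(-19 + r(N - O(2, 5)))² = (-19 + 1/(25 + (25 - 1*(-32))))² = (-19 + 1/(25 + (25 + 32)))² = (-19 + 1/(25 + 57))² = (-19 + 1/82)² = (-1557/82)² = 2424249/6724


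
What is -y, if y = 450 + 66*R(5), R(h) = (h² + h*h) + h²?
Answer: -5400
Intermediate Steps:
R(h) = 3*h² (R(h) = (h² + h²) + h² = 2*h² + h² = 3*h²)
y = 5400 (y = 450 + 66*(3*5²) = 450 + 66*(3*25) = 450 + 66*75 = 450 + 4950 = 5400)
-y = -1*5400 = -5400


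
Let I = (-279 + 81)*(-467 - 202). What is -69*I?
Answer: -9139878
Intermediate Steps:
I = 132462 (I = -198*(-669) = 132462)
-69*I = -69*132462 = -9139878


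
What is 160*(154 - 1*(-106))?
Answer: 41600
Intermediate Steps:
160*(154 - 1*(-106)) = 160*(154 + 106) = 160*260 = 41600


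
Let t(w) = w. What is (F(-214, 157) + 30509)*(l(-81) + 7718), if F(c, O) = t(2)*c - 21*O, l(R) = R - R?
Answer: 206718912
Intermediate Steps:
l(R) = 0
F(c, O) = -21*O + 2*c (F(c, O) = 2*c - 21*O = -21*O + 2*c)
(F(-214, 157) + 30509)*(l(-81) + 7718) = ((-21*157 + 2*(-214)) + 30509)*(0 + 7718) = ((-3297 - 428) + 30509)*7718 = (-3725 + 30509)*7718 = 26784*7718 = 206718912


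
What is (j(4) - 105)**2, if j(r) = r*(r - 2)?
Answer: 9409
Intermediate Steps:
j(r) = r*(-2 + r)
(j(4) - 105)**2 = (4*(-2 + 4) - 105)**2 = (4*2 - 105)**2 = (8 - 105)**2 = (-97)**2 = 9409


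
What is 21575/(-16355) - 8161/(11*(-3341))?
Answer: -131885934/120212521 ≈ -1.0971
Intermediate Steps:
21575/(-16355) - 8161/(11*(-3341)) = 21575*(-1/16355) - 8161/(-36751) = -4315/3271 - 8161*(-1/36751) = -4315/3271 + 8161/36751 = -131885934/120212521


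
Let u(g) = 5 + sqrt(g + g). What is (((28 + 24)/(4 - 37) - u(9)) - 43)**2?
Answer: 2696098/1089 + 3272*sqrt(2)/11 ≈ 2896.4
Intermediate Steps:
u(g) = 5 + sqrt(2)*sqrt(g) (u(g) = 5 + sqrt(2*g) = 5 + sqrt(2)*sqrt(g))
(((28 + 24)/(4 - 37) - u(9)) - 43)**2 = (((28 + 24)/(4 - 37) - (5 + sqrt(2)*sqrt(9))) - 43)**2 = ((52/(-33) - (5 + sqrt(2)*3)) - 43)**2 = ((52*(-1/33) - (5 + 3*sqrt(2))) - 43)**2 = ((-52/33 + (-5 - 3*sqrt(2))) - 43)**2 = ((-217/33 - 3*sqrt(2)) - 43)**2 = (-1636/33 - 3*sqrt(2))**2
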